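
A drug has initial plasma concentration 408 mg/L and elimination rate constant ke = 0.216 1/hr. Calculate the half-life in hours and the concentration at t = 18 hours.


t_half = ln(2) / ke = 0.693147 / 0.216 = 3.209 hr
C(t) = C0 * exp(-ke*t) = 408 * exp(-0.216*18)
C(18) = 8.358 mg/L


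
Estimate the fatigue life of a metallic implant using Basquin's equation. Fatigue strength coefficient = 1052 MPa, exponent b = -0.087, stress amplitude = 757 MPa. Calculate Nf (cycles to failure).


sigma_a = sigma_f' * (2Nf)^b
2Nf = (sigma_a/sigma_f')^(1/b)
2Nf = (757/1052)^(1/-0.087)
2Nf = 43.929576
Nf = 21.96


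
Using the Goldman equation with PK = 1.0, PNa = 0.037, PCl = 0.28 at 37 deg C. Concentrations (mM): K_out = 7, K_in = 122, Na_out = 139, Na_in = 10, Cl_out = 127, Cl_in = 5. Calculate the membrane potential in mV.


Vm = (RT/F)*ln((PK*Ko + PNa*Nao + PCl*Cli)/(PK*Ki + PNa*Nai + PCl*Clo))
Numer = 13.543, Denom = 157.93
Vm = -65.64 mV


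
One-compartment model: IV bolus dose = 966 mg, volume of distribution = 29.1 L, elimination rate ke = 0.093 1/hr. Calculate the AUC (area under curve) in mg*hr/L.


C0 = Dose/Vd = 966/29.1 = 33.1959 mg/L
AUC = C0/ke = 33.1959/0.093
AUC = 356.9 mg*hr/L


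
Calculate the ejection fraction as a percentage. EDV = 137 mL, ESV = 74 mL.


SV = EDV - ESV = 137 - 74 = 63 mL
EF = SV/EDV * 100 = 63/137 * 100
EF = 45.99%


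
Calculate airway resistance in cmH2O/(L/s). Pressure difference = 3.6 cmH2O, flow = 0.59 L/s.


R = dP / flow
R = 3.6 / 0.59
R = 6.102 cmH2O/(L/s)


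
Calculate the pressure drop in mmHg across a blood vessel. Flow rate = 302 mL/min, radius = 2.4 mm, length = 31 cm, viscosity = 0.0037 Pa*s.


dP = 8*mu*L*Q / (pi*r^4)
Q = 302 mL/min = 5.03333e-06 m^3/s
dP = 443.112 Pa = 443.112 / 133.322 mmHg = 3.324 mmHg


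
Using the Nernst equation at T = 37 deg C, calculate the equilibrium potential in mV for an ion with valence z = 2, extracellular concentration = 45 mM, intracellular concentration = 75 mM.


E = (RT/(zF)) * ln(C_out/C_in)
T = 37 + 273.15 = 310.15 K
E = (8.314 * 310.15 / (2 * 96485)) * ln(45/75)
E = -6.826 mV


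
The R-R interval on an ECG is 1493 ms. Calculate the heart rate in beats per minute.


HR = 60 / RR_interval(s)
RR = 1493 ms = 1.493 s
HR = 60 / 1.493 = 40.19 bpm


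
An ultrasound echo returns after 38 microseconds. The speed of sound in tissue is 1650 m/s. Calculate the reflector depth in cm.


depth = c * t / 2
t = 38 us = 3.8000e-05 s
depth = 1650 * 3.8000e-05 / 2
depth = 0.03135 m = 3.135 cm


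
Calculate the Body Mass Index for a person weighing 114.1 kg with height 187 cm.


BMI = weight / height^2
height = 187 cm = 1.87 m
BMI = 114.1 / 1.87^2
BMI = 32.63 kg/m^2


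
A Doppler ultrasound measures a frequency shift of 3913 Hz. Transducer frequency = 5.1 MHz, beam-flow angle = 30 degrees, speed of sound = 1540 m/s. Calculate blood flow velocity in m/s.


v = fd * c / (2 * f0 * cos(theta))
v = 3913 * 1540 / (2 * 5.1000e+06 * cos(30))
v = 0.6822 m/s


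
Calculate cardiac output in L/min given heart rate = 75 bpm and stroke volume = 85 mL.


CO = HR * SV
CO = 75 * 85 / 1000
CO = 6.375 L/min


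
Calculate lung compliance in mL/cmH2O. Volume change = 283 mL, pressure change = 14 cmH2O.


C = dV / dP
C = 283 / 14
C = 20.21 mL/cmH2O


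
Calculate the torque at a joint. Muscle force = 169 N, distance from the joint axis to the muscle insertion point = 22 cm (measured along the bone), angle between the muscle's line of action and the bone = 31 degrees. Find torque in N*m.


Torque = F * d * sin(theta)   (moment arm = d*sin(theta))
d = 22 cm = 0.22 m
Torque = 169 * 0.22 * sin(31)
Torque = 19.15 N*m


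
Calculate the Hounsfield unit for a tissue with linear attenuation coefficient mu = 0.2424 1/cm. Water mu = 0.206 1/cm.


HU = ((mu_tissue - mu_water) / mu_water) * 1000
HU = ((0.2424 - 0.206) / 0.206) * 1000
HU = 176.7


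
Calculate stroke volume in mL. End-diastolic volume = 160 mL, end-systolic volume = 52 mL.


SV = EDV - ESV
SV = 160 - 52
SV = 108 mL


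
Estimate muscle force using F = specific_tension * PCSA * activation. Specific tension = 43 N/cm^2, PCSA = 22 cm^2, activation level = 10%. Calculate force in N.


F = sigma * PCSA * activation
F = 43 * 22 * 0.1
F = 94.6 N


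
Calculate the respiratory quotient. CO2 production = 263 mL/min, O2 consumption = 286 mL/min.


RQ = VCO2 / VO2
RQ = 263 / 286
RQ = 0.9196


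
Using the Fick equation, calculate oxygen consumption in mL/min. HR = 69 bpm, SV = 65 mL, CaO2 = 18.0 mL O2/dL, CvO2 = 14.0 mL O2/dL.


CO = HR*SV = 69*65/1000 = 4.485 L/min
a-v O2 diff = 18.0 - 14.0 = 4 mL/dL
VO2 = CO * (CaO2-CvO2) * 10 dL/L
VO2 = 4.485 * 4 * 10
VO2 = 179.4 mL/min


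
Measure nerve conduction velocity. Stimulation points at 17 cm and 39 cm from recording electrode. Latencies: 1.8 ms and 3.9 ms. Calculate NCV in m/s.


Distance = (39 - 17) / 100 = 0.22 m
dt = (3.9 - 1.8) / 1000 = 0.0021 s
NCV = dist / dt = 104.8 m/s


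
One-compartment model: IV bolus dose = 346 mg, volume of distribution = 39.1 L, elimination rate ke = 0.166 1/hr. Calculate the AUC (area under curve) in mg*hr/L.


C0 = Dose/Vd = 346/39.1 = 8.8491 mg/L
AUC = C0/ke = 8.8491/0.166
AUC = 53.31 mg*hr/L


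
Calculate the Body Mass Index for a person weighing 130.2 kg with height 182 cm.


BMI = weight / height^2
height = 182 cm = 1.82 m
BMI = 130.2 / 1.82^2
BMI = 39.31 kg/m^2


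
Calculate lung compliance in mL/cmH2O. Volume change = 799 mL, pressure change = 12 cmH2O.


C = dV / dP
C = 799 / 12
C = 66.58 mL/cmH2O


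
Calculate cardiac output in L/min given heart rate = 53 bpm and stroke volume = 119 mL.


CO = HR * SV
CO = 53 * 119 / 1000
CO = 6.307 L/min


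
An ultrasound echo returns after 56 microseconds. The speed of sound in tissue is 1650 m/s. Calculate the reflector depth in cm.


depth = c * t / 2
t = 56 us = 5.6000e-05 s
depth = 1650 * 5.6000e-05 / 2
depth = 0.0462 m = 4.62 cm


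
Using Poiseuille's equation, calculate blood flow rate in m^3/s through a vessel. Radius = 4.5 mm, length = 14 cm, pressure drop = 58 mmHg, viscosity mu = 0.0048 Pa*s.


Q = pi*r^4*dP / (8*mu*L)
r = 0.0045 m, L = 0.14 m
dP = 58 mmHg = 7732.676 Pa
Q = 0.001853 m^3/s


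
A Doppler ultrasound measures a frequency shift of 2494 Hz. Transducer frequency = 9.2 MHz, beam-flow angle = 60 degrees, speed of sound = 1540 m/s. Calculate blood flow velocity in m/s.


v = fd * c / (2 * f0 * cos(theta))
v = 2494 * 1540 / (2 * 9.2000e+06 * cos(60))
v = 0.4175 m/s


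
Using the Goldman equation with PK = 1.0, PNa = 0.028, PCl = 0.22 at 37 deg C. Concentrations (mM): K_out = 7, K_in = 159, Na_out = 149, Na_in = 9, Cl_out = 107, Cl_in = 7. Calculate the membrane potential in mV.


Vm = (RT/F)*ln((PK*Ko + PNa*Nao + PCl*Cli)/(PK*Ki + PNa*Nai + PCl*Clo))
Numer = 12.712, Denom = 182.792
Vm = -71.24 mV


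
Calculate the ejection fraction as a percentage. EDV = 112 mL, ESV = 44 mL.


SV = EDV - ESV = 112 - 44 = 68 mL
EF = SV/EDV * 100 = 68/112 * 100
EF = 60.71%


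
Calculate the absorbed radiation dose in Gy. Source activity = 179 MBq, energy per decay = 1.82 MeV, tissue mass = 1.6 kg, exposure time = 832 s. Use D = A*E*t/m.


A = 179 MBq = 1.7900e+08 Bq
E = 1.82 MeV = 2.91564e-13 J
D = A*E*t/m = 1.7900e+08*2.91564e-13*832/1.6
D = 0.02714 Gy


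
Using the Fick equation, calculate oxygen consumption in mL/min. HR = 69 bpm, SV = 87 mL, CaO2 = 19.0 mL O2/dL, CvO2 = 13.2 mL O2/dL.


CO = HR*SV = 69*87/1000 = 6.003 L/min
a-v O2 diff = 19.0 - 13.2 = 5.8 mL/dL
VO2 = CO * (CaO2-CvO2) * 10 dL/L
VO2 = 6.003 * 5.8 * 10
VO2 = 348.2 mL/min


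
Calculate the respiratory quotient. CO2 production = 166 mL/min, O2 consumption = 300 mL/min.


RQ = VCO2 / VO2
RQ = 166 / 300
RQ = 0.5533


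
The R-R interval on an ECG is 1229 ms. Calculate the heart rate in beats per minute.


HR = 60 / RR_interval(s)
RR = 1229 ms = 1.229 s
HR = 60 / 1.229 = 48.82 bpm


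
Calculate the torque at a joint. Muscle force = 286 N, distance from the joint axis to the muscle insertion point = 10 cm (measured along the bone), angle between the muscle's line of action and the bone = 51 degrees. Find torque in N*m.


Torque = F * d * sin(theta)   (moment arm = d*sin(theta))
d = 10 cm = 0.1 m
Torque = 286 * 0.1 * sin(51)
Torque = 22.23 N*m


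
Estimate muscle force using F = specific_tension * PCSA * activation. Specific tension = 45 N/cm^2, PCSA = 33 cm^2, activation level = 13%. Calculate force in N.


F = sigma * PCSA * activation
F = 45 * 33 * 0.13
F = 193.1 N


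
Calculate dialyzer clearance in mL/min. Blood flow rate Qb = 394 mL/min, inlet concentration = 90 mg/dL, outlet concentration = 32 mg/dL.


K = Qb * (Cb_in - Cb_out) / Cb_in
K = 394 * (90 - 32) / 90
K = 253.9 mL/min


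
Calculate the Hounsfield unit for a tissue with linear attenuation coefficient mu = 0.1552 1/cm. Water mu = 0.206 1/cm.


HU = ((mu_tissue - mu_water) / mu_water) * 1000
HU = ((0.1552 - 0.206) / 0.206) * 1000
HU = -246.6


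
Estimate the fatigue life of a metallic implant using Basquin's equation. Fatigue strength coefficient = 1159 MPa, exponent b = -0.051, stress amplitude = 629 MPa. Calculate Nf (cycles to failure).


sigma_a = sigma_f' * (2Nf)^b
2Nf = (sigma_a/sigma_f')^(1/b)
2Nf = (629/1159)^(1/-0.051)
2Nf = 160163.86
Nf = 8.008e+04


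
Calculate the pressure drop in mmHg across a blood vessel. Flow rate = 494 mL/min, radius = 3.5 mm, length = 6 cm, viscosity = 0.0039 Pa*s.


dP = 8*mu*L*Q / (pi*r^4)
Q = 494 mL/min = 8.23333e-06 m^3/s
dP = 32.6933 Pa = 32.6933 / 133.322 mmHg = 0.2452 mmHg


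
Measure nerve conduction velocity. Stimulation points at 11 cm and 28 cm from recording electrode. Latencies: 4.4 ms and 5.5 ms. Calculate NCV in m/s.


Distance = (28 - 11) / 100 = 0.17 m
dt = (5.5 - 4.4) / 1000 = 0.0011 s
NCV = dist / dt = 154.5 m/s


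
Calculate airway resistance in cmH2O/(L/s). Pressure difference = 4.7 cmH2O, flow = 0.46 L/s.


R = dP / flow
R = 4.7 / 0.46
R = 10.22 cmH2O/(L/s)


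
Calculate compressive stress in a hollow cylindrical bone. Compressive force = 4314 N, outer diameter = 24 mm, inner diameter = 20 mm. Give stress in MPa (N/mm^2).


A = pi*(r_o^2 - r_i^2)
r_o = 12 mm, r_i = 10 mm
A = 138.23 mm^2
sigma = F/A = 4314 / 138.23
sigma = 31.21 MPa


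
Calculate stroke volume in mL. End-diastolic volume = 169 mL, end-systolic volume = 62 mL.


SV = EDV - ESV
SV = 169 - 62
SV = 107 mL


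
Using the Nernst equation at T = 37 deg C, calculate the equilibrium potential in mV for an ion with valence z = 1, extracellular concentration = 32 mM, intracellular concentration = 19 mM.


E = (RT/(zF)) * ln(C_out/C_in)
T = 37 + 273.15 = 310.15 K
E = (8.314 * 310.15 / (1 * 96485)) * ln(32/19)
E = 13.93 mV


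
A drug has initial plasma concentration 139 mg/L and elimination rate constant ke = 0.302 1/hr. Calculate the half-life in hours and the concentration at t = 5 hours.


t_half = ln(2) / ke = 0.693147 / 0.302 = 2.295 hr
C(t) = C0 * exp(-ke*t) = 139 * exp(-0.302*5)
C(5) = 30.71 mg/L


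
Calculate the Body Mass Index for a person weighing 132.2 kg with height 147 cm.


BMI = weight / height^2
height = 147 cm = 1.47 m
BMI = 132.2 / 1.47^2
BMI = 61.18 kg/m^2


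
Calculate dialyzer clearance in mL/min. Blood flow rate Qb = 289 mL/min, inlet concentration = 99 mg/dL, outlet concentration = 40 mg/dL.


K = Qb * (Cb_in - Cb_out) / Cb_in
K = 289 * (99 - 40) / 99
K = 172.2 mL/min


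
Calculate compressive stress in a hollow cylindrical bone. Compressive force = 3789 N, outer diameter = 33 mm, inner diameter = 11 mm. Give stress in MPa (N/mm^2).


A = pi*(r_o^2 - r_i^2)
r_o = 16.5 mm, r_i = 5.5 mm
A = 760.265 mm^2
sigma = F/A = 3789 / 760.265
sigma = 4.984 MPa


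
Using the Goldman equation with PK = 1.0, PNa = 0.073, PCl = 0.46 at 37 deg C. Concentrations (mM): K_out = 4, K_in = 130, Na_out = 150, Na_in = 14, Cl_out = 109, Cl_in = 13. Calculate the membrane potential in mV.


Vm = (RT/F)*ln((PK*Ko + PNa*Nao + PCl*Cli)/(PK*Ki + PNa*Nai + PCl*Clo))
Numer = 20.93, Denom = 181.162
Vm = -57.68 mV


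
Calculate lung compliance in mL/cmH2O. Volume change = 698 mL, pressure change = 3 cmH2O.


C = dV / dP
C = 698 / 3
C = 232.7 mL/cmH2O


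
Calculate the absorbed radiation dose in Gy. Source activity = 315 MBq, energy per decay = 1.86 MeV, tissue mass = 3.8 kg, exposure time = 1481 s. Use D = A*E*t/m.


A = 315 MBq = 3.1500e+08 Bq
E = 1.86 MeV = 2.97972e-13 J
D = A*E*t/m = 3.1500e+08*2.97972e-13*1481/3.8
D = 0.03658 Gy


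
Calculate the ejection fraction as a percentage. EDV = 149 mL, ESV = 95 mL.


SV = EDV - ESV = 149 - 95 = 54 mL
EF = SV/EDV * 100 = 54/149 * 100
EF = 36.24%


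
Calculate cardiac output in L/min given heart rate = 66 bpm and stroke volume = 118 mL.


CO = HR * SV
CO = 66 * 118 / 1000
CO = 7.788 L/min


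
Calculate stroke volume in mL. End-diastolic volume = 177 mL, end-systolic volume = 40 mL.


SV = EDV - ESV
SV = 177 - 40
SV = 137 mL


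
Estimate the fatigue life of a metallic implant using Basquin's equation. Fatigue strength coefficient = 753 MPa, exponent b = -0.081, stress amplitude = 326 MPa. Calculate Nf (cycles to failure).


sigma_a = sigma_f' * (2Nf)^b
2Nf = (sigma_a/sigma_f')^(1/b)
2Nf = (326/753)^(1/-0.081)
2Nf = 30804.175
Nf = 1.54e+04


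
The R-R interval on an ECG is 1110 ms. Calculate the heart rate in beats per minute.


HR = 60 / RR_interval(s)
RR = 1110 ms = 1.11 s
HR = 60 / 1.11 = 54.05 bpm


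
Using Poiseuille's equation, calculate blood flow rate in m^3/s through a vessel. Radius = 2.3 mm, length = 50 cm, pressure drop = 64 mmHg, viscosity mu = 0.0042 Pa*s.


Q = pi*r^4*dP / (8*mu*L)
r = 0.0023 m, L = 0.5 m
dP = 64 mmHg = 8532.608 Pa
Q = 4.4651e-05 m^3/s


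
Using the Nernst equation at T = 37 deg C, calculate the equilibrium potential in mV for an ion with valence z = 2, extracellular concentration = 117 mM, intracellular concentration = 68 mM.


E = (RT/(zF)) * ln(C_out/C_in)
T = 37 + 273.15 = 310.15 K
E = (8.314 * 310.15 / (2 * 96485)) * ln(117/68)
E = 7.251 mV


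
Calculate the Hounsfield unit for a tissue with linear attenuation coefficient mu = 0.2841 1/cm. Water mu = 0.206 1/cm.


HU = ((mu_tissue - mu_water) / mu_water) * 1000
HU = ((0.2841 - 0.206) / 0.206) * 1000
HU = 379.1


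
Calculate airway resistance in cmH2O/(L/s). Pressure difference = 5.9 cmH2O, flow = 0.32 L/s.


R = dP / flow
R = 5.9 / 0.32
R = 18.44 cmH2O/(L/s)


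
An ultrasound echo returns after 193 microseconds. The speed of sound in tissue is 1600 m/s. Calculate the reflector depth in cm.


depth = c * t / 2
t = 193 us = 1.9300e-04 s
depth = 1600 * 1.9300e-04 / 2
depth = 0.1544 m = 15.44 cm


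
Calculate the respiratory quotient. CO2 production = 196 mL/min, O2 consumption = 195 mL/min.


RQ = VCO2 / VO2
RQ = 196 / 195
RQ = 1.005


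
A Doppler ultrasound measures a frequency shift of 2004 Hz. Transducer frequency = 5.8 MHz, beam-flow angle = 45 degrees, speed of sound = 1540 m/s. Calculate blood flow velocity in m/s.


v = fd * c / (2 * f0 * cos(theta))
v = 2004 * 1540 / (2 * 5.8000e+06 * cos(45))
v = 0.3762 m/s


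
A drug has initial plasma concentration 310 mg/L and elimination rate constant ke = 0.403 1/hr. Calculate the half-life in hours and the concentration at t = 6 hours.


t_half = ln(2) / ke = 0.693147 / 0.403 = 1.72 hr
C(t) = C0 * exp(-ke*t) = 310 * exp(-0.403*6)
C(6) = 27.62 mg/L


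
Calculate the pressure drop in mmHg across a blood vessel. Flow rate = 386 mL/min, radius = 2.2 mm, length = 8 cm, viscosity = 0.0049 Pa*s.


dP = 8*mu*L*Q / (pi*r^4)
Q = 386 mL/min = 6.43333e-06 m^3/s
dP = 274.139 Pa = 274.139 / 133.322 mmHg = 2.056 mmHg


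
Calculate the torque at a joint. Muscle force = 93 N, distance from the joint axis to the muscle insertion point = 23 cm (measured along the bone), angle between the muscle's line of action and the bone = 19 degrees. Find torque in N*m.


Torque = F * d * sin(theta)   (moment arm = d*sin(theta))
d = 23 cm = 0.23 m
Torque = 93 * 0.23 * sin(19)
Torque = 6.964 N*m


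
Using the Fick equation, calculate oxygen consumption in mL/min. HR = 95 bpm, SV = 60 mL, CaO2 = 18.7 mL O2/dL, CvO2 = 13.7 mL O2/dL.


CO = HR*SV = 95*60/1000 = 5.7 L/min
a-v O2 diff = 18.7 - 13.7 = 5 mL/dL
VO2 = CO * (CaO2-CvO2) * 10 dL/L
VO2 = 5.7 * 5 * 10
VO2 = 285 mL/min


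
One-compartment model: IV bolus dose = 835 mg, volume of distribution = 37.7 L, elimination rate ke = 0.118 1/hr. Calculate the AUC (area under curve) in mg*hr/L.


C0 = Dose/Vd = 835/37.7 = 22.1485 mg/L
AUC = C0/ke = 22.1485/0.118
AUC = 187.7 mg*hr/L


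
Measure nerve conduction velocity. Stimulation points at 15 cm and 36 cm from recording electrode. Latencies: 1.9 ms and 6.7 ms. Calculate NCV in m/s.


Distance = (36 - 15) / 100 = 0.21 m
dt = (6.7 - 1.9) / 1000 = 0.0048 s
NCV = dist / dt = 43.75 m/s


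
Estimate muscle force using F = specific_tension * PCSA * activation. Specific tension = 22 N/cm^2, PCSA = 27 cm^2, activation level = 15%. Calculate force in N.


F = sigma * PCSA * activation
F = 22 * 27 * 0.15
F = 89.1 N


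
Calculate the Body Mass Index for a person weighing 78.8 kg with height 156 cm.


BMI = weight / height^2
height = 156 cm = 1.56 m
BMI = 78.8 / 1.56^2
BMI = 32.38 kg/m^2


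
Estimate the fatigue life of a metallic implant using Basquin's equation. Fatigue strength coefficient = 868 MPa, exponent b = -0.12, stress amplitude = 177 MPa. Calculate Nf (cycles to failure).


sigma_a = sigma_f' * (2Nf)^b
2Nf = (sigma_a/sigma_f')^(1/b)
2Nf = (177/868)^(1/-0.12)
2Nf = 568268.81
Nf = 2.841e+05


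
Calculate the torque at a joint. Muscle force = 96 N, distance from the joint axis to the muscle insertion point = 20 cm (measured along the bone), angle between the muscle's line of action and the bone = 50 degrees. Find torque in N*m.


Torque = F * d * sin(theta)   (moment arm = d*sin(theta))
d = 20 cm = 0.2 m
Torque = 96 * 0.2 * sin(50)
Torque = 14.71 N*m


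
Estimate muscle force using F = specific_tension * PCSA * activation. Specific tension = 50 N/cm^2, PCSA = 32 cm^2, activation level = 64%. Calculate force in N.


F = sigma * PCSA * activation
F = 50 * 32 * 0.64
F = 1024 N


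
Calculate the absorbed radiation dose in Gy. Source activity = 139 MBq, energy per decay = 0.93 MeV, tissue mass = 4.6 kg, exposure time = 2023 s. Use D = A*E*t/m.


A = 139 MBq = 1.3900e+08 Bq
E = 0.93 MeV = 1.48986e-13 J
D = A*E*t/m = 1.3900e+08*1.48986e-13*2023/4.6
D = 0.009107 Gy


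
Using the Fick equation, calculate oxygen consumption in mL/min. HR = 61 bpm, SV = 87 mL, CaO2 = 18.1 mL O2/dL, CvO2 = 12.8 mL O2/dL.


CO = HR*SV = 61*87/1000 = 5.307 L/min
a-v O2 diff = 18.1 - 12.8 = 5.3 mL/dL
VO2 = CO * (CaO2-CvO2) * 10 dL/L
VO2 = 5.307 * 5.3 * 10
VO2 = 281.3 mL/min


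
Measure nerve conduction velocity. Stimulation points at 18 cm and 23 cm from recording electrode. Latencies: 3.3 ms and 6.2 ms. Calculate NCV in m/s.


Distance = (23 - 18) / 100 = 0.05 m
dt = (6.2 - 3.3) / 1000 = 0.0029 s
NCV = dist / dt = 17.24 m/s


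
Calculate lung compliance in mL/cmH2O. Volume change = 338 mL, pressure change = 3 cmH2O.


C = dV / dP
C = 338 / 3
C = 112.7 mL/cmH2O


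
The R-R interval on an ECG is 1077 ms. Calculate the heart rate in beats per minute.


HR = 60 / RR_interval(s)
RR = 1077 ms = 1.077 s
HR = 60 / 1.077 = 55.71 bpm


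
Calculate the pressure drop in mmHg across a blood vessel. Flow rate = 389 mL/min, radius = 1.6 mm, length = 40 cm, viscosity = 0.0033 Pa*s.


dP = 8*mu*L*Q / (pi*r^4)
Q = 389 mL/min = 6.48333e-06 m^3/s
dP = 3325.31 Pa = 3325.31 / 133.322 mmHg = 24.94 mmHg


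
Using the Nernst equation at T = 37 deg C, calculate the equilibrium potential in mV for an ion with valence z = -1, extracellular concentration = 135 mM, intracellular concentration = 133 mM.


E = (RT/(zF)) * ln(C_out/C_in)
T = 37 + 273.15 = 310.15 K
E = (8.314 * 310.15 / (-1 * 96485)) * ln(135/133)
E = -0.3989 mV


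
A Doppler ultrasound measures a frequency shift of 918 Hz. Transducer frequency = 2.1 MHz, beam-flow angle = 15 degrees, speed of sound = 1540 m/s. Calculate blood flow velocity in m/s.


v = fd * c / (2 * f0 * cos(theta))
v = 918 * 1540 / (2 * 2.1000e+06 * cos(15))
v = 0.3485 m/s


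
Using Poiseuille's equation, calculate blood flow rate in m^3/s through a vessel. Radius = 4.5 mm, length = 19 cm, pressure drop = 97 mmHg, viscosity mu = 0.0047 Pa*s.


Q = pi*r^4*dP / (8*mu*L)
r = 0.0045 m, L = 0.19 m
dP = 97 mmHg = 12932.234 Pa
Q = 0.002332 m^3/s


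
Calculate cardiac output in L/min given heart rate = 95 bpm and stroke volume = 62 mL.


CO = HR * SV
CO = 95 * 62 / 1000
CO = 5.89 L/min


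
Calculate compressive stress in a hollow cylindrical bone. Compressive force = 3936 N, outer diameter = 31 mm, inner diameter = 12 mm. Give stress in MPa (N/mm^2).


A = pi*(r_o^2 - r_i^2)
r_o = 15.5 mm, r_i = 6 mm
A = 641.67 mm^2
sigma = F/A = 3936 / 641.67
sigma = 6.134 MPa


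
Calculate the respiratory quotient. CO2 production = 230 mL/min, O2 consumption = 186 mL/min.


RQ = VCO2 / VO2
RQ = 230 / 186
RQ = 1.237


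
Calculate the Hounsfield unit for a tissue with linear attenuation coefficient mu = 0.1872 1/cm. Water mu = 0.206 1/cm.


HU = ((mu_tissue - mu_water) / mu_water) * 1000
HU = ((0.1872 - 0.206) / 0.206) * 1000
HU = -91.26


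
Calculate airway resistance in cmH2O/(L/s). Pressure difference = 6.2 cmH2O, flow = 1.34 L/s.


R = dP / flow
R = 6.2 / 1.34
R = 4.627 cmH2O/(L/s)


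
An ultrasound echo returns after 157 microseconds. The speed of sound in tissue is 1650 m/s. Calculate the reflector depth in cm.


depth = c * t / 2
t = 157 us = 1.5700e-04 s
depth = 1650 * 1.5700e-04 / 2
depth = 0.129525 m = 12.9525 cm


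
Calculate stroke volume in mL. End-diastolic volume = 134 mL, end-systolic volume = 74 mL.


SV = EDV - ESV
SV = 134 - 74
SV = 60 mL


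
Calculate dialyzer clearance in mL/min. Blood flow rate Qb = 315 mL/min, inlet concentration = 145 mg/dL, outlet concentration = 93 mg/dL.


K = Qb * (Cb_in - Cb_out) / Cb_in
K = 315 * (145 - 93) / 145
K = 113 mL/min


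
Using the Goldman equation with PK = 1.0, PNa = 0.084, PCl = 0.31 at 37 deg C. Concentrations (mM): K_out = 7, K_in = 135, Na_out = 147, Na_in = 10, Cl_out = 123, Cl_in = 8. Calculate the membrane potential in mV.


Vm = (RT/F)*ln((PK*Ko + PNa*Nao + PCl*Cli)/(PK*Ki + PNa*Nai + PCl*Clo))
Numer = 21.828, Denom = 173.97
Vm = -55.47 mV


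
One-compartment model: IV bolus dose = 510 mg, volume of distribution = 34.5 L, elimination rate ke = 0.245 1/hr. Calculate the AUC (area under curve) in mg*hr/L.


C0 = Dose/Vd = 510/34.5 = 14.7826 mg/L
AUC = C0/ke = 14.7826/0.245
AUC = 60.34 mg*hr/L


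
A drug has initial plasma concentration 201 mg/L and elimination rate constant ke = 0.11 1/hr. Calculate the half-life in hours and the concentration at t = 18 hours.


t_half = ln(2) / ke = 0.693147 / 0.11 = 6.301 hr
C(t) = C0 * exp(-ke*t) = 201 * exp(-0.11*18)
C(18) = 27.75 mg/L


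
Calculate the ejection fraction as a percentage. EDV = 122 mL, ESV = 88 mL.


SV = EDV - ESV = 122 - 88 = 34 mL
EF = SV/EDV * 100 = 34/122 * 100
EF = 27.87%


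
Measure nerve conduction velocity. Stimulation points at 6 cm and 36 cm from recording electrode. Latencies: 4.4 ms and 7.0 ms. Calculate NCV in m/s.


Distance = (36 - 6) / 100 = 0.3 m
dt = (7.0 - 4.4) / 1000 = 0.0026 s
NCV = dist / dt = 115.4 m/s


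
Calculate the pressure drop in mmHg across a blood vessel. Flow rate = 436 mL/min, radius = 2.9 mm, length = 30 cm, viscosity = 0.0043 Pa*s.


dP = 8*mu*L*Q / (pi*r^4)
Q = 436 mL/min = 7.26667e-06 m^3/s
dP = 337.5 Pa = 337.5 / 133.322 mmHg = 2.531 mmHg


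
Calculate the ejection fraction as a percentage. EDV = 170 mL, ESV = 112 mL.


SV = EDV - ESV = 170 - 112 = 58 mL
EF = SV/EDV * 100 = 58/170 * 100
EF = 34.12%


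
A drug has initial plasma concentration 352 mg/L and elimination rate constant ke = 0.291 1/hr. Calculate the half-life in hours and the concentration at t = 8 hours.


t_half = ln(2) / ke = 0.693147 / 0.291 = 2.382 hr
C(t) = C0 * exp(-ke*t) = 352 * exp(-0.291*8)
C(8) = 34.32 mg/L


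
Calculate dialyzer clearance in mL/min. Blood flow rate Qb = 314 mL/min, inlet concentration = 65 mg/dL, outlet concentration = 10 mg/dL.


K = Qb * (Cb_in - Cb_out) / Cb_in
K = 314 * (65 - 10) / 65
K = 265.7 mL/min


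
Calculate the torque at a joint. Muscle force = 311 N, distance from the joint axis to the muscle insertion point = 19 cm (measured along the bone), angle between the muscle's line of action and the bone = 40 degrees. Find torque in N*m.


Torque = F * d * sin(theta)   (moment arm = d*sin(theta))
d = 19 cm = 0.19 m
Torque = 311 * 0.19 * sin(40)
Torque = 37.98 N*m


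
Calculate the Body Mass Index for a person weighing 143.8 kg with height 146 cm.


BMI = weight / height^2
height = 146 cm = 1.46 m
BMI = 143.8 / 1.46^2
BMI = 67.46 kg/m^2


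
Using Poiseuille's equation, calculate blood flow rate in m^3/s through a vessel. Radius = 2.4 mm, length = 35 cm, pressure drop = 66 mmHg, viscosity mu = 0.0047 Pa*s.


Q = pi*r^4*dP / (8*mu*L)
r = 0.0024 m, L = 0.35 m
dP = 66 mmHg = 8799.252 Pa
Q = 6.9692e-05 m^3/s


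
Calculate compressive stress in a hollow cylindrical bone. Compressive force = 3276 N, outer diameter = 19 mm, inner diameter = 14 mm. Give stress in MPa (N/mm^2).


A = pi*(r_o^2 - r_i^2)
r_o = 9.5 mm, r_i = 7 mm
A = 129.591 mm^2
sigma = F/A = 3276 / 129.591
sigma = 25.28 MPa


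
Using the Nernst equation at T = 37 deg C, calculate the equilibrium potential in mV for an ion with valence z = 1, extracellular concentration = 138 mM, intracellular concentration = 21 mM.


E = (RT/(zF)) * ln(C_out/C_in)
T = 37 + 273.15 = 310.15 K
E = (8.314 * 310.15 / (1 * 96485)) * ln(138/21)
E = 50.32 mV


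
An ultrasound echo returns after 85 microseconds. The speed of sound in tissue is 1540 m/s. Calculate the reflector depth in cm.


depth = c * t / 2
t = 85 us = 8.5000e-05 s
depth = 1540 * 8.5000e-05 / 2
depth = 0.06545 m = 6.545 cm


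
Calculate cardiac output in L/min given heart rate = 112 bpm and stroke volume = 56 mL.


CO = HR * SV
CO = 112 * 56 / 1000
CO = 6.272 L/min


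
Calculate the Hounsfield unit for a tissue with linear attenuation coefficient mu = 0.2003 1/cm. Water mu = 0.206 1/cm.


HU = ((mu_tissue - mu_water) / mu_water) * 1000
HU = ((0.2003 - 0.206) / 0.206) * 1000
HU = -27.67


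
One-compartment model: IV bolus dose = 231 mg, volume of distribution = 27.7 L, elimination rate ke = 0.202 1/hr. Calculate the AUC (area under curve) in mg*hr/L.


C0 = Dose/Vd = 231/27.7 = 8.33935 mg/L
AUC = C0/ke = 8.33935/0.202
AUC = 41.28 mg*hr/L


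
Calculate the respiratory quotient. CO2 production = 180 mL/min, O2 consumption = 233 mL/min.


RQ = VCO2 / VO2
RQ = 180 / 233
RQ = 0.7725


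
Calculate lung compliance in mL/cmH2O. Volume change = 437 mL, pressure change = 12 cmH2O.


C = dV / dP
C = 437 / 12
C = 36.42 mL/cmH2O


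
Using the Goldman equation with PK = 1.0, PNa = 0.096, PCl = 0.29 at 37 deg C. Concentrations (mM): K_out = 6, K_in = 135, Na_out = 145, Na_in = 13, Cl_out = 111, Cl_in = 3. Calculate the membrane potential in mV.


Vm = (RT/F)*ln((PK*Ko + PNa*Nao + PCl*Cli)/(PK*Ki + PNa*Nai + PCl*Clo))
Numer = 20.79, Denom = 168.438
Vm = -55.91 mV


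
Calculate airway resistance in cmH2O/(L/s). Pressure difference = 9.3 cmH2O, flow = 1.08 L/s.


R = dP / flow
R = 9.3 / 1.08
R = 8.611 cmH2O/(L/s)


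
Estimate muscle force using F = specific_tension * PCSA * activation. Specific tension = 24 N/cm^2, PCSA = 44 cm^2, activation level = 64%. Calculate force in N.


F = sigma * PCSA * activation
F = 24 * 44 * 0.64
F = 675.8 N


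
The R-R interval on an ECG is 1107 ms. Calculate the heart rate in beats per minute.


HR = 60 / RR_interval(s)
RR = 1107 ms = 1.107 s
HR = 60 / 1.107 = 54.2 bpm


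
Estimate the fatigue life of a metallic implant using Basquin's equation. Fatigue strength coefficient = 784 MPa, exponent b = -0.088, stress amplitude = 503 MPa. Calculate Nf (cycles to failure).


sigma_a = sigma_f' * (2Nf)^b
2Nf = (sigma_a/sigma_f')^(1/b)
2Nf = (503/784)^(1/-0.088)
2Nf = 154.99549
Nf = 77.5


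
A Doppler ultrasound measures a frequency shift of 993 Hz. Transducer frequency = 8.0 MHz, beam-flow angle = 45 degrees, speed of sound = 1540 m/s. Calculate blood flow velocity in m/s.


v = fd * c / (2 * f0 * cos(theta))
v = 993 * 1540 / (2 * 8.0000e+06 * cos(45))
v = 0.1352 m/s


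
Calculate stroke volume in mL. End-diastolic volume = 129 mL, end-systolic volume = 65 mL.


SV = EDV - ESV
SV = 129 - 65
SV = 64 mL


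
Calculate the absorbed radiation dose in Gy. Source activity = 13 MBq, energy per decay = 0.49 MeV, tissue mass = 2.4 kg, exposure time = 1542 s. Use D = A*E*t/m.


A = 13 MBq = 1.3000e+07 Bq
E = 0.49 MeV = 7.8498e-14 J
D = A*E*t/m = 1.3000e+07*7.8498e-14*1542/2.4
D = 6.5565e-04 Gy


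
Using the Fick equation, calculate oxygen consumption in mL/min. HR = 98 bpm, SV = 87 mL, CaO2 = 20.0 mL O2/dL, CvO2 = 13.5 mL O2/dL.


CO = HR*SV = 98*87/1000 = 8.526 L/min
a-v O2 diff = 20.0 - 13.5 = 6.5 mL/dL
VO2 = CO * (CaO2-CvO2) * 10 dL/L
VO2 = 8.526 * 6.5 * 10
VO2 = 554.2 mL/min


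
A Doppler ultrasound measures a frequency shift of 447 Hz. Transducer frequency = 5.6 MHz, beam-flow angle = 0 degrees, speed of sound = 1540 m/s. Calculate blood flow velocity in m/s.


v = fd * c / (2 * f0 * cos(theta))
v = 447 * 1540 / (2 * 5.6000e+06 * cos(0))
v = 0.06146 m/s


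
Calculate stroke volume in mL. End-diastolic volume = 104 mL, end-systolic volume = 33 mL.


SV = EDV - ESV
SV = 104 - 33
SV = 71 mL


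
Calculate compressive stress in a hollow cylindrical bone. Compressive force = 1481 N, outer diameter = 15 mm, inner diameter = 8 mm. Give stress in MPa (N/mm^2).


A = pi*(r_o^2 - r_i^2)
r_o = 7.5 mm, r_i = 4 mm
A = 126.449 mm^2
sigma = F/A = 1481 / 126.449
sigma = 11.71 MPa


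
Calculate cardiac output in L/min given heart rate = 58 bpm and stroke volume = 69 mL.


CO = HR * SV
CO = 58 * 69 / 1000
CO = 4.002 L/min


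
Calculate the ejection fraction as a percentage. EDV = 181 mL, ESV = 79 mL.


SV = EDV - ESV = 181 - 79 = 102 mL
EF = SV/EDV * 100 = 102/181 * 100
EF = 56.35%


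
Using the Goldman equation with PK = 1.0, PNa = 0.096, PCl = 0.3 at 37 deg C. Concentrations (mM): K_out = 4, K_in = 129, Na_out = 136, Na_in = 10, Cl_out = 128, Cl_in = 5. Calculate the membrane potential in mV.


Vm = (RT/F)*ln((PK*Ko + PNa*Nao + PCl*Cli)/(PK*Ki + PNa*Nai + PCl*Clo))
Numer = 18.556, Denom = 168.36
Vm = -58.94 mV


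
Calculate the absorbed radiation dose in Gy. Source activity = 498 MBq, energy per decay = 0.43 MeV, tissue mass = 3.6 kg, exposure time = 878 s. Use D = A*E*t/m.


A = 498 MBq = 4.9800e+08 Bq
E = 0.43 MeV = 6.8886e-14 J
D = A*E*t/m = 4.9800e+08*6.8886e-14*878/3.6
D = 0.008367 Gy


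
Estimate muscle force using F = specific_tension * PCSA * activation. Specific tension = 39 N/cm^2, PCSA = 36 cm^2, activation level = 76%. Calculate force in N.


F = sigma * PCSA * activation
F = 39 * 36 * 0.76
F = 1067 N


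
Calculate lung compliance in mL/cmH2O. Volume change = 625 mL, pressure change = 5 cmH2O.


C = dV / dP
C = 625 / 5
C = 125 mL/cmH2O


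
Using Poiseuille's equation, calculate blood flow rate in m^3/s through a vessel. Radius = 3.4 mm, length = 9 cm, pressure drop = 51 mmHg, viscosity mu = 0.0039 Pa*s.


Q = pi*r^4*dP / (8*mu*L)
r = 0.0034 m, L = 0.09 m
dP = 51 mmHg = 6799.422 Pa
Q = 0.001017 m^3/s


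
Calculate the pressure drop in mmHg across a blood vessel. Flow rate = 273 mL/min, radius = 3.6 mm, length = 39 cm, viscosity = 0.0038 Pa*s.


dP = 8*mu*L*Q / (pi*r^4)
Q = 273 mL/min = 4.55e-06 m^3/s
dP = 102.233 Pa = 102.233 / 133.322 mmHg = 0.7668 mmHg


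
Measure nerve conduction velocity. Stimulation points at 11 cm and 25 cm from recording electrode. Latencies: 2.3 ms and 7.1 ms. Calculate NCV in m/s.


Distance = (25 - 11) / 100 = 0.14 m
dt = (7.1 - 2.3) / 1000 = 0.0048 s
NCV = dist / dt = 29.17 m/s


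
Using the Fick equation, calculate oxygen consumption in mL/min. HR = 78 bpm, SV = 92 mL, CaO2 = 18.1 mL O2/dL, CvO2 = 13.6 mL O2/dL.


CO = HR*SV = 78*92/1000 = 7.176 L/min
a-v O2 diff = 18.1 - 13.6 = 4.5 mL/dL
VO2 = CO * (CaO2-CvO2) * 10 dL/L
VO2 = 7.176 * 4.5 * 10
VO2 = 322.9 mL/min


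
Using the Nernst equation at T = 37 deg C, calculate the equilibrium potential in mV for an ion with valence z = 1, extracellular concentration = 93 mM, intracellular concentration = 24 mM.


E = (RT/(zF)) * ln(C_out/C_in)
T = 37 + 273.15 = 310.15 K
E = (8.314 * 310.15 / (1 * 96485)) * ln(93/24)
E = 36.2 mV


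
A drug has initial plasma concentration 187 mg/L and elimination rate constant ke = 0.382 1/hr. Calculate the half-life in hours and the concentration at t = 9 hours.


t_half = ln(2) / ke = 0.693147 / 0.382 = 1.815 hr
C(t) = C0 * exp(-ke*t) = 187 * exp(-0.382*9)
C(9) = 6.008 mg/L


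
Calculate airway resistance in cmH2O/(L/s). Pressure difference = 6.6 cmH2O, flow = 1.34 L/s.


R = dP / flow
R = 6.6 / 1.34
R = 4.925 cmH2O/(L/s)


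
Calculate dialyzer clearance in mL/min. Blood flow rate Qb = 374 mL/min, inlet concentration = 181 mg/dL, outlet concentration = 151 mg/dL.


K = Qb * (Cb_in - Cb_out) / Cb_in
K = 374 * (181 - 151) / 181
K = 61.99 mL/min


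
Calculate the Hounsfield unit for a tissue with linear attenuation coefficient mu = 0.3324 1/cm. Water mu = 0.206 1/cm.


HU = ((mu_tissue - mu_water) / mu_water) * 1000
HU = ((0.3324 - 0.206) / 0.206) * 1000
HU = 613.6


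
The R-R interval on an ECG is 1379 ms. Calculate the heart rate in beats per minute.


HR = 60 / RR_interval(s)
RR = 1379 ms = 1.379 s
HR = 60 / 1.379 = 43.51 bpm


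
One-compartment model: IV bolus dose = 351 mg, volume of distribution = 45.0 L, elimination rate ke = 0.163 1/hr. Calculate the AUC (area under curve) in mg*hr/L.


C0 = Dose/Vd = 351/45.0 = 7.8 mg/L
AUC = C0/ke = 7.8/0.163
AUC = 47.85 mg*hr/L


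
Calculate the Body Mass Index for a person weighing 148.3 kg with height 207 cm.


BMI = weight / height^2
height = 207 cm = 2.07 m
BMI = 148.3 / 2.07^2
BMI = 34.61 kg/m^2


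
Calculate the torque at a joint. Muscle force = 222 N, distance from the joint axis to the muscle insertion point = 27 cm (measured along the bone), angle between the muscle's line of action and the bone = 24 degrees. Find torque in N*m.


Torque = F * d * sin(theta)   (moment arm = d*sin(theta))
d = 27 cm = 0.27 m
Torque = 222 * 0.27 * sin(24)
Torque = 24.38 N*m


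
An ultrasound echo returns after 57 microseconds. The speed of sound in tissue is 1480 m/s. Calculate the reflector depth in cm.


depth = c * t / 2
t = 57 us = 5.7000e-05 s
depth = 1480 * 5.7000e-05 / 2
depth = 0.04218 m = 4.218 cm


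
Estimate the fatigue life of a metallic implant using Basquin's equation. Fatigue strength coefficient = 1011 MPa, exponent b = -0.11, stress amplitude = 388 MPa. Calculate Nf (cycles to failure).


sigma_a = sigma_f' * (2Nf)^b
2Nf = (sigma_a/sigma_f')^(1/b)
2Nf = (388/1011)^(1/-0.11)
2Nf = 6040.6786
Nf = 3020


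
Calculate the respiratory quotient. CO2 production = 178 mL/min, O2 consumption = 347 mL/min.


RQ = VCO2 / VO2
RQ = 178 / 347
RQ = 0.513


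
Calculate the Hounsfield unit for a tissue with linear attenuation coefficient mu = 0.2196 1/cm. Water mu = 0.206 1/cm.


HU = ((mu_tissue - mu_water) / mu_water) * 1000
HU = ((0.2196 - 0.206) / 0.206) * 1000
HU = 66.02


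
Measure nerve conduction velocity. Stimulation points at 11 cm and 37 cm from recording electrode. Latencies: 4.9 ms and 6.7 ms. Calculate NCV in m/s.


Distance = (37 - 11) / 100 = 0.26 m
dt = (6.7 - 4.9) / 1000 = 0.0018 s
NCV = dist / dt = 144.4 m/s


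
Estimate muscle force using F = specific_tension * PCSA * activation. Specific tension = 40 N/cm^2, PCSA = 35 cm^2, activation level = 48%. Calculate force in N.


F = sigma * PCSA * activation
F = 40 * 35 * 0.48
F = 672 N


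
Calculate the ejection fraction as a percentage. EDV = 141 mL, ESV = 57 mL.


SV = EDV - ESV = 141 - 57 = 84 mL
EF = SV/EDV * 100 = 84/141 * 100
EF = 59.57%


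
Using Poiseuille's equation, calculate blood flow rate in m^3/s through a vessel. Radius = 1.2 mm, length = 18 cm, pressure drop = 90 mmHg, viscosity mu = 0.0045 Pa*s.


Q = pi*r^4*dP / (8*mu*L)
r = 0.0012 m, L = 0.18 m
dP = 90 mmHg = 11998.98 Pa
Q = 1.2063e-05 m^3/s


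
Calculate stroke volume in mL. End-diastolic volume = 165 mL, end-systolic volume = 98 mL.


SV = EDV - ESV
SV = 165 - 98
SV = 67 mL


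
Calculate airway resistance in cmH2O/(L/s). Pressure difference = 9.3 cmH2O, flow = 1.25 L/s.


R = dP / flow
R = 9.3 / 1.25
R = 7.44 cmH2O/(L/s)


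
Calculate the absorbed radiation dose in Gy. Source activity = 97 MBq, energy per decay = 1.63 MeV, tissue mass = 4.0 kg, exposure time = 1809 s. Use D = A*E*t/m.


A = 97 MBq = 9.7000e+07 Bq
E = 1.63 MeV = 2.61126e-13 J
D = A*E*t/m = 9.7000e+07*2.61126e-13*1809/4.0
D = 0.01146 Gy


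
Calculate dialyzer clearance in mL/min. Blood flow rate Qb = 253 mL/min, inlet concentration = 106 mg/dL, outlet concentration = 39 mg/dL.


K = Qb * (Cb_in - Cb_out) / Cb_in
K = 253 * (106 - 39) / 106
K = 159.9 mL/min


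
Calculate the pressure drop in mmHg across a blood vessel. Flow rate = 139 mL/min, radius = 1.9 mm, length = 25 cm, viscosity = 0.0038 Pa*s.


dP = 8*mu*L*Q / (pi*r^4)
Q = 139 mL/min = 2.31667e-06 m^3/s
dP = 430.045 Pa = 430.045 / 133.322 mmHg = 3.226 mmHg


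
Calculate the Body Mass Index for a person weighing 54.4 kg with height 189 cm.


BMI = weight / height^2
height = 189 cm = 1.89 m
BMI = 54.4 / 1.89^2
BMI = 15.23 kg/m^2


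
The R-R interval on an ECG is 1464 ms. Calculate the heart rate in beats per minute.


HR = 60 / RR_interval(s)
RR = 1464 ms = 1.464 s
HR = 60 / 1.464 = 40.98 bpm


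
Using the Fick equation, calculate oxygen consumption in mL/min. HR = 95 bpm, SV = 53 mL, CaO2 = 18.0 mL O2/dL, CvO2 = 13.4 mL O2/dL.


CO = HR*SV = 95*53/1000 = 5.035 L/min
a-v O2 diff = 18.0 - 13.4 = 4.6 mL/dL
VO2 = CO * (CaO2-CvO2) * 10 dL/L
VO2 = 5.035 * 4.6 * 10
VO2 = 231.6 mL/min


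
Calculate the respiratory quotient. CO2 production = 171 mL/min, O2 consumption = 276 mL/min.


RQ = VCO2 / VO2
RQ = 171 / 276
RQ = 0.6196


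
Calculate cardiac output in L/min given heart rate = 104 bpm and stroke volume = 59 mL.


CO = HR * SV
CO = 104 * 59 / 1000
CO = 6.136 L/min


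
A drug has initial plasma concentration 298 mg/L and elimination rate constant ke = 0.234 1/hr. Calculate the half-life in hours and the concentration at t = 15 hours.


t_half = ln(2) / ke = 0.693147 / 0.234 = 2.962 hr
C(t) = C0 * exp(-ke*t) = 298 * exp(-0.234*15)
C(15) = 8.909 mg/L


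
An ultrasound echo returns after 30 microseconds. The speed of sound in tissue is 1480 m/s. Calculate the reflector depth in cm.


depth = c * t / 2
t = 30 us = 3.0000e-05 s
depth = 1480 * 3.0000e-05 / 2
depth = 0.0222 m = 2.22 cm


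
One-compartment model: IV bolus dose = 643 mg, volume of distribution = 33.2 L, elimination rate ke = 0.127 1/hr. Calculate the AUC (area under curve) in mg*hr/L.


C0 = Dose/Vd = 643/33.2 = 19.3675 mg/L
AUC = C0/ke = 19.3675/0.127
AUC = 152.5 mg*hr/L


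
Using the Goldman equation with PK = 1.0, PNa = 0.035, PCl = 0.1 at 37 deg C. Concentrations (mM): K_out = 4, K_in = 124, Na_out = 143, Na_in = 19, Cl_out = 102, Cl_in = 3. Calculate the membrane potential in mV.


Vm = (RT/F)*ln((PK*Ko + PNa*Nao + PCl*Cli)/(PK*Ki + PNa*Nai + PCl*Clo))
Numer = 9.305, Denom = 134.865
Vm = -71.46 mV
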